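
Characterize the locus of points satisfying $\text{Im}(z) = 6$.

Im(z) = y where z = x + yi; the equation y = 6 is satisfied by all points with that y-coordinate
Locus: Horizontal line y = 6


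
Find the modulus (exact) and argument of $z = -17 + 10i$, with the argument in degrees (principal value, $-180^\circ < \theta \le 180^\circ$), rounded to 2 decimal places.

|z| = sqrt((-17)^2 + 10^2) = sqrt(389)
arg(z) = arctan(b/a) = arctan(10/-17) (quadrant-adjusted) = 149.53°


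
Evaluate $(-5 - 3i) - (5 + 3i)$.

(-5 - 5) + (-3 - 3)i = -10 - 6i


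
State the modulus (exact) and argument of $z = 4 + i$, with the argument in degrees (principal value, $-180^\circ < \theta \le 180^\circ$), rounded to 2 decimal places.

|z| = sqrt(4^2 + 1^2) = sqrt(17)
arg(z) = arctan(b/a) = arctan(1/4) (quadrant-adjusted) = 14.04°


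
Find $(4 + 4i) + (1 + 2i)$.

(4 + 1) + (4 + 2)i = 5 + 6i


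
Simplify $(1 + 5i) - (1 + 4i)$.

(1 - 1) + (5 - 4)i = i


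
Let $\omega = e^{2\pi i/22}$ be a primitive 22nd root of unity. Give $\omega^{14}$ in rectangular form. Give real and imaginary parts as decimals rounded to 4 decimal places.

ω^14 = e^(2πi·14/22) = e^(i·14π/11)
= cos(14π/11) + i sin(14π/11)
= -0.6549 - 0.7557i


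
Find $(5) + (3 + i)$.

(5 + 3) + (0 + 1)i = 8 + i


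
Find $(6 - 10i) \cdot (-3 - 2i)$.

(a1*a2 - b1*b2) + (a1*b2 + b1*a2)i
= (-18 - 20) + (-12 + 30)i
= -38 + 18i


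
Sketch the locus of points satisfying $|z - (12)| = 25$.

|z - z0| = r describes a circle centered at z0 with radius r
Here z0 = 12 and r = 25
Locus: Circle centered at (12, 0) with radius 25


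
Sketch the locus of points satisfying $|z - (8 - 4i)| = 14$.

|z - z0| = r describes a circle centered at z0 with radius r
Here z0 = 8 - 4i and r = 14
Locus: Circle centered at (8, -4) with radius 14


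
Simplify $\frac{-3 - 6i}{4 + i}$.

Multiply numerator and denominator by conjugate (4 - i):
= (-3 - 6i)(4 - i) / (4^2 + 1^2)
= (-18 - 21i) / 17
= -18/17 - (21/17)i


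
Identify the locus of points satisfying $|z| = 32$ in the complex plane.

|z| = 32 means sqrt(x^2 + y^2) = 32
This is a circle of radius 32 centered at the origin


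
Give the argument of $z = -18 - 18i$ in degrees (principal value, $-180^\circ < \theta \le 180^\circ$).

θ = arctan(b/a) = arctan(-18/-18) (quadrant-adjusted) = -135°


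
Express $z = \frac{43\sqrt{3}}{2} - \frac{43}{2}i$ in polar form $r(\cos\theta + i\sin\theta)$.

r = |z| = sqrt(a^2 + b^2) = sqrt((43*sqrt(3)/2)^2 + (-43/2)^2) = sqrt(5547/4 + 1849/4) = sqrt(1849) = 43
θ = arctan(b/a) = arctan(-21.5/37.2391) (quadrant-adjusted) = 330°
z = 43(cos 330° + i sin 330°)


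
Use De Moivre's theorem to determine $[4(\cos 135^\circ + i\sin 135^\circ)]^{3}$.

By De Moivre: z^n = r^n(cos(nθ) + i sin(nθ))
= 4^3(cos(3*135°) + i sin(3*135°))
= 64(cos 45° + i sin 45°)
= 32*sqrt(2) + 32*sqrt(2)i


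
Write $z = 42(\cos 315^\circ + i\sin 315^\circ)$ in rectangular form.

a = r cos θ = 42 * sqrt(2)/2 = 21*sqrt(2)
b = r sin θ = 42 * -sqrt(2)/2 = -21*sqrt(2)
z = 21*sqrt(2) - 21*sqrt(2)i


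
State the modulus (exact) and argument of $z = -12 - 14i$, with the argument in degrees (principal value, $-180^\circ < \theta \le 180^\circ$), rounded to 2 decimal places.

|z| = sqrt((-12)^2 + (-14)^2) = sqrt(340)
arg(z) = arctan(b/a) = arctan(-14/-12) (quadrant-adjusted) = -130.60°


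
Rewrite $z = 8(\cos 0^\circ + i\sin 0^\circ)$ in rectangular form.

a = r cos θ = 8 * 1 = 8
b = r sin θ = 8 * 0 = 0
z = 8


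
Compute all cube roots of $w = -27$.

|w| = 27, arg(w) = 180°
Root modulus = 27^(1/3) = 3
Root arguments: θ_k = (180° + 360°k)/3 for k = 0, 1, ..., 2
Roots: 3/2 + (3*sqrt(3)/2)i, -3, 3/2 - (3*sqrt(3)/2)i


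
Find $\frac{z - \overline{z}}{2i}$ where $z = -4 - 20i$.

z - conjugate(z) = 2bi
(z - conjugate(z))/(2i) = 2bi/(2i) = b = -20


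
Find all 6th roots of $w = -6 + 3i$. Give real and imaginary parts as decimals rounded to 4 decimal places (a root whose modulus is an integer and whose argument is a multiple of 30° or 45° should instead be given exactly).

|w| = sqrt(45) ≈ 6.708204, arg(w) ≈ 153.434949°
Root modulus = sqrt(45)^(1/6) ≈ 1.373307
Root arguments: θ_k = (arg(w) + 360°k)/6 for k = 0, 1, ..., 5
Compute each root as (root modulus)(cos θ_k + i sin θ_k) using full-precision intermediates, then round to 4 decimal places.
Roots: 1.2388 + 0.5928i, 0.1060 + 1.3692i, -1.1328 + 0.7764i, -1.2388 - 0.5928i, -0.1060 - 1.3692i, 1.1328 - 0.7764i


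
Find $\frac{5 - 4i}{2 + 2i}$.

Multiply numerator and denominator by conjugate (2 - 2i):
= (5 - 4i)(2 - 2i) / (2^2 + 2^2)
= (2 - 18i) / 8
Divide through by 2: (1 - 9i) / 4
= 1/4 - (9/4)i


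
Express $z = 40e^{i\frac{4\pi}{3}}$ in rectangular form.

a = r cos θ = 40 * -1/2 = -20
b = r sin θ = 40 * -sqrt(3)/2 = -20*sqrt(3)
z = -20 - 20*sqrt(3)i


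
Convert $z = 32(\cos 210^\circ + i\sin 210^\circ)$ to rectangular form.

a = r cos θ = 32 * -sqrt(3)/2 = -16*sqrt(3)
b = r sin θ = 32 * -1/2 = -16
z = -16*sqrt(3) - 16i


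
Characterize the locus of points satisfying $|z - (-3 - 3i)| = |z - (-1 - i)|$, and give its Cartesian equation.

|z - z1| = |z - z2| means z is equidistant from z1 and z2,
i.e. the perpendicular bisector of the segment from (-3, -3) to (-1, -1) (midpoint (-2, -2)).
With z = x + yi, square both sides:
(x - (-3))^2 + (y - (-3))^2 = (x - (-1))^2 + (y - (-1))^2
The x^2 and y^2 terms cancel: 4x + 4y = 2 - 18 = -16
Simplify: x + y = -4
Locus: Perpendicular bisector of the segment from (-3, -3) to (-1, -1): the line x + y = -4


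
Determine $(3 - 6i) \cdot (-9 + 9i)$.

(a1*a2 - b1*b2) + (a1*b2 + b1*a2)i
= (-27 - (-54)) + (27 + 54)i
= 27 + 81i


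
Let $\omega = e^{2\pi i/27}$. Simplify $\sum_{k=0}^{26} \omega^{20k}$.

Let ζ = ω^20 = e^(2πi·20/27). Since 27 ∤ 20, ζ ≠ 1.
Sum = Σ_{k=0}^{26} ζ^k = (ζ^27 - 1)/(ζ - 1) = (ω^{20·27} - 1)/(ζ - 1) = (1 - 1)/(ζ - 1) = 0


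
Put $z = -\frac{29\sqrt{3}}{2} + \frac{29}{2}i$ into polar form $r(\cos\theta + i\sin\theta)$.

r = |z| = sqrt(a^2 + b^2) = sqrt((-29*sqrt(3)/2)^2 + (29/2)^2) = sqrt(2523/4 + 841/4) = sqrt(841) = 29
θ = arctan(b/a) = arctan(14.5/-25.1147) (quadrant-adjusted) = 150°
z = 29(cos 150° + i sin 150°)


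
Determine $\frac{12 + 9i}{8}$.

Divisor is real, so divide each part by 8:
= 3/2 + (9/8)i


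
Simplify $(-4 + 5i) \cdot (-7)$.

(a1*a2 - b1*b2) + (a1*b2 + b1*a2)i
= (28 - 0) + (0 + (-35))i
= 28 - 35i


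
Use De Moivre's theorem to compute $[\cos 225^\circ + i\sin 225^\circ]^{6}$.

By De Moivre: z^n = r^n(cos(nθ) + i sin(nθ))
= 1^6(cos(6*225°) + i sin(6*225°))
= 1(cos 270° + i sin 270°)
= -i


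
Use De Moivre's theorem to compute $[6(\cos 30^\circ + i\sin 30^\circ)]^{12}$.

By De Moivre: z^n = r^n(cos(nθ) + i sin(nθ))
= 6^12(cos(12*30°) + i sin(12*30°))
= 2176782336(cos 0° + i sin 0°)
= 2176782336


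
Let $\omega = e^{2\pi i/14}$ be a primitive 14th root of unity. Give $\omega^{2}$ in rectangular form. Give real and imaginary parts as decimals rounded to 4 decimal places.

ω^2 = e^(2πi·2/14) = e^(i·2π/7)
= cos(2π/7) + i sin(2π/7)
= 0.6235 + 0.7818i


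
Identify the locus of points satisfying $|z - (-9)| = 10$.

|z - z0| = r describes a circle centered at z0 with radius r
Here z0 = -9 and r = 10
Locus: Circle centered at (-9, 0) with radius 10


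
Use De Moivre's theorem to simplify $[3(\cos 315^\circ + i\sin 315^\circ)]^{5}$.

By De Moivre: z^n = r^n(cos(nθ) + i sin(nθ))
= 3^5(cos(5*315°) + i sin(5*315°))
= 243(cos 135° + i sin 135°)
= -243*sqrt(2)/2 + (243*sqrt(2)/2)i


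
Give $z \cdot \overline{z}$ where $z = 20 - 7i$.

z * conjugate(z) = |z|^2 = a^2 + b^2
= 20^2 + (-7)^2 = 449


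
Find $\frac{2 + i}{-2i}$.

Multiply numerator and denominator by conjugate (2i):
= (2 + i)(2i) / (0^2 + (-2)^2)
= (-2 + 4i) / 4
Divide through by 2: (-1 + 2i) / 2
= -1/2 + i


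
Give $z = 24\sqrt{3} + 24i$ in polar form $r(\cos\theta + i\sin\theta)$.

r = |z| = sqrt(a^2 + b^2) = sqrt((24*sqrt(3))^2 + (24)^2) = sqrt(1728 + 576) = sqrt(2304) = 48
θ = arctan(b/a) = arctan(24/41.5692) (quadrant-adjusted) = 30°
z = 48(cos 30° + i sin 30°)


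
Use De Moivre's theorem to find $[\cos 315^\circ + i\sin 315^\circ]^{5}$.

By De Moivre: z^n = r^n(cos(nθ) + i sin(nθ))
= 1^5(cos(5*315°) + i sin(5*315°))
= 1(cos 135° + i sin 135°)
= -sqrt(2)/2 + (sqrt(2)/2)i


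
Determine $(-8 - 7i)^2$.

(a + bi)^2 = a^2 - b^2 + 2abi
= (-8)^2 - (-7)^2 + 2*(-8)*(-7)i
= 15 + 112i


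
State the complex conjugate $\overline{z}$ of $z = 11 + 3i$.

If z = a + bi, then conjugate(z) = a - bi
conjugate(11 + 3i) = 11 - 3i


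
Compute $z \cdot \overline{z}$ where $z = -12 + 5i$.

z * conjugate(z) = |z|^2 = a^2 + b^2
= (-12)^2 + 5^2 = 169


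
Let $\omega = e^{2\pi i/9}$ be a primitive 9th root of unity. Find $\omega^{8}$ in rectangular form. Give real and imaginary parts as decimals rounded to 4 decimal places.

ω^8 = e^(2πi·8/9) = e^(i·16π/9)
= cos(16π/9) + i sin(16π/9)
= 0.7660 - 0.6428i


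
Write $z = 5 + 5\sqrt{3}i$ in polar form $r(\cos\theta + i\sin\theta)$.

r = |z| = sqrt(a^2 + b^2) = sqrt((5)^2 + (5*sqrt(3))^2) = sqrt(25 + 75) = sqrt(100) = 10
θ = arctan(b/a) = arctan(8.6603/5) (quadrant-adjusted) = 60°
z = 10(cos 60° + i sin 60°)


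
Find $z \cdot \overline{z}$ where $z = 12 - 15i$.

z * conjugate(z) = |z|^2 = a^2 + b^2
= 12^2 + (-15)^2 = 369


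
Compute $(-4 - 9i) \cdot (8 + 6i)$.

(a1*a2 - b1*b2) + (a1*b2 + b1*a2)i
= (-32 - (-54)) + (-24 + (-72))i
= 22 - 96i


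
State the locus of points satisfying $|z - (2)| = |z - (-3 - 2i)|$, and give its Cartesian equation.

|z - z1| = |z - z2| means z is equidistant from z1 and z2,
i.e. the perpendicular bisector of the segment from (2, 0) to (-3, -2) (midpoint (-1/2, -1)).
With z = x + yi, square both sides:
(x - 2)^2 + (y - 0)^2 = (x - (-3))^2 + (y - (-2))^2
The x^2 and y^2 terms cancel: -10x + (-4)y = 13 - 4 = 9
Simplify: 10x + 4y = -9
Locus: Perpendicular bisector of the segment from (2, 0) to (-3, -2): the line 10x + 4y = -9


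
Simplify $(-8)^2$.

(a + bi)^2 = a^2 - b^2 + 2abi
= (-8)^2 - 0^2 + 2*(-8)*0i
= 64


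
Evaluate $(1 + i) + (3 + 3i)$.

(1 + 3) + (1 + 3)i = 4 + 4i


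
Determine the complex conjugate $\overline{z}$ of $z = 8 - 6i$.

If z = a + bi, then conjugate(z) = a - bi
conjugate(8 - 6i) = 8 + 6i


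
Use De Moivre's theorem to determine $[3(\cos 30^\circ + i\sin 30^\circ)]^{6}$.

By De Moivre: z^n = r^n(cos(nθ) + i sin(nθ))
= 3^6(cos(6*30°) + i sin(6*30°))
= 729(cos 180° + i sin 180°)
= -729


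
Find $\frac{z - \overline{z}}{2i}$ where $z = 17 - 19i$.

z - conjugate(z) = 2bi
(z - conjugate(z))/(2i) = 2bi/(2i) = b = -19


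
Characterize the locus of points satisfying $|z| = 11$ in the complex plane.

|z| = 11 means sqrt(x^2 + y^2) = 11
This is a circle of radius 11 centered at the origin


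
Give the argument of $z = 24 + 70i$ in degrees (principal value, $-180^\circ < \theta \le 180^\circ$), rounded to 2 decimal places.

θ = arctan(b/a) = arctan(70/24) (quadrant-adjusted) = 71.08°


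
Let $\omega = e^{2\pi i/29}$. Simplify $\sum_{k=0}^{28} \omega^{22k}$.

Let ζ = ω^22 = e^(2πi·22/29). Since 29 ∤ 22, ζ ≠ 1.
Sum = Σ_{k=0}^{28} ζ^k = (ζ^29 - 1)/(ζ - 1) = (ω^{22·29} - 1)/(ζ - 1) = (1 - 1)/(ζ - 1) = 0


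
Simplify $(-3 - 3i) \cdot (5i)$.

(a1*a2 - b1*b2) + (a1*b2 + b1*a2)i
= (0 - (-15)) + (-15 + 0)i
= 15 - 15i


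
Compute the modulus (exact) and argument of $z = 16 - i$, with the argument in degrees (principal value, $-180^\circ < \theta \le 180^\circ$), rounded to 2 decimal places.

|z| = sqrt(16^2 + (-1)^2) = sqrt(257)
arg(z) = arctan(b/a) = arctan(-1/16) (quadrant-adjusted) = -3.58°


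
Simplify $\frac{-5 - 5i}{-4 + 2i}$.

Multiply numerator and denominator by conjugate (-4 - 2i):
= (-5 - 5i)(-4 - 2i) / ((-4)^2 + 2^2)
= (10 + 30i) / 20
Divide through by 10: (1 + 3i) / 2
= 1/2 + (3/2)i


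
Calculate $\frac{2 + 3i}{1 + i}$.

Multiply numerator and denominator by conjugate (1 - i):
= (2 + 3i)(1 - i) / (1^2 + 1^2)
= (5 + i) / 2
= 5/2 + (1/2)i


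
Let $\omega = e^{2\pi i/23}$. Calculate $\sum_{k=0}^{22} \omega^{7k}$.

Let ζ = ω^7 = e^(2πi·7/23). Since 23 ∤ 7, ζ ≠ 1.
Sum = Σ_{k=0}^{22} ζ^k = (ζ^23 - 1)/(ζ - 1) = (ω^{7·23} - 1)/(ζ - 1) = (1 - 1)/(ζ - 1) = 0


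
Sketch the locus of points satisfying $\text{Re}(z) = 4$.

Re(z) = x where z = x + yi; the equation x = 4 is satisfied by all points with that x-coordinate
Locus: Vertical line x = 4


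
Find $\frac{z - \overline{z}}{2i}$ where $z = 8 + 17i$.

z - conjugate(z) = 2bi
(z - conjugate(z))/(2i) = 2bi/(2i) = b = 17


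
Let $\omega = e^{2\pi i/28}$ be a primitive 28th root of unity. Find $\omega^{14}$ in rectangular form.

ω^14 = e^(2πi·14/28) = e^(i·1π)
= cos(1π) + i sin(1π)
= -1


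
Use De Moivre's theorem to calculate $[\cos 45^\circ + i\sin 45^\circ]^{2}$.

By De Moivre: z^n = r^n(cos(nθ) + i sin(nθ))
= 1^2(cos(2*45°) + i sin(2*45°))
= 1(cos 90° + i sin 90°)
= i


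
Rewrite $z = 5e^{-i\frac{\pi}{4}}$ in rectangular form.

a = r cos θ = 5 * sqrt(2)/2 = 5*sqrt(2)/2
b = r sin θ = 5 * -sqrt(2)/2 = -5*sqrt(2)/2
z = 5*sqrt(2)/2 - (5*sqrt(2)/2)i


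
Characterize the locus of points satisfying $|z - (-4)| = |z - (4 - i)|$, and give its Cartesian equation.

|z - z1| = |z - z2| means z is equidistant from z1 and z2,
i.e. the perpendicular bisector of the segment from (-4, 0) to (4, -1) (midpoint (0, -1/2)).
With z = x + yi, square both sides:
(x - (-4))^2 + (y - 0)^2 = (x - 4)^2 + (y - (-1))^2
The x^2 and y^2 terms cancel: 16x + (-2)y = 17 - 16 = 1
Simplify: 16x - 2y = 1
Locus: Perpendicular bisector of the segment from (-4, 0) to (4, -1): the line 16x - 2y = 1


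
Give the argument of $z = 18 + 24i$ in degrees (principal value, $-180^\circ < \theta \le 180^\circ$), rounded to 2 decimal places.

θ = arctan(b/a) = arctan(24/18) (quadrant-adjusted) = 53.13°


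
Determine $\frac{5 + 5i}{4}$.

Divisor is real, so divide each part by 4:
= 5/4 + (5/4)i


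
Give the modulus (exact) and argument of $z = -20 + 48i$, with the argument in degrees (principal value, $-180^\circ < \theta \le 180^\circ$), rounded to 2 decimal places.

|z| = sqrt((-20)^2 + 48^2) = 52
arg(z) = arctan(b/a) = arctan(48/-20) (quadrant-adjusted) = 112.62°


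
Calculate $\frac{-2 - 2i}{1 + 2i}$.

Multiply numerator and denominator by conjugate (1 - 2i):
= (-2 - 2i)(1 - 2i) / (1^2 + 2^2)
= (-6 + 2i) / 5
= -6/5 + (2/5)i


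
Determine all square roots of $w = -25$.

|w| = 25, arg(w) = 180°
Root modulus = 25^(1/2) = 5
Root arguments: θ_k = (180° + 360°k)/2 for k = 0, 1, ..., 1
Roots: 5i, -5i


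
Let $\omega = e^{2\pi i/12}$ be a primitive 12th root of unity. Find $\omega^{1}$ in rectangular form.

ω^1 = e^(2πi·1/12) = e^(i·1π/6)
= cos(1π/6) + i sin(1π/6)
= sqrt(3)/2 + (1/2)i


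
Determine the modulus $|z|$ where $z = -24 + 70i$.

|z| = sqrt(a^2 + b^2) = sqrt((-24)^2 + 70^2) = sqrt(5476) = 74


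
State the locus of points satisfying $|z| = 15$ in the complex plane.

|z| = 15 means sqrt(x^2 + y^2) = 15
This is a circle of radius 15 centered at the origin


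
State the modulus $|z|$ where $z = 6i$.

|z| = sqrt(a^2 + b^2) = sqrt(0^2 + 6^2) = sqrt(36) = 6


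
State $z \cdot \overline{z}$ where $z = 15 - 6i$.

z * conjugate(z) = |z|^2 = a^2 + b^2
= 15^2 + (-6)^2 = 261


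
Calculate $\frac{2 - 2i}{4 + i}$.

Multiply numerator and denominator by conjugate (4 - i):
= (2 - 2i)(4 - i) / (4^2 + 1^2)
= (6 - 10i) / 17
= 6/17 - (10/17)i


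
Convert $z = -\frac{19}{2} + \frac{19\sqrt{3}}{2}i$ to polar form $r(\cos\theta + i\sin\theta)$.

r = |z| = sqrt(a^2 + b^2) = sqrt((-19/2)^2 + (19*sqrt(3)/2)^2) = sqrt(361/4 + 1083/4) = sqrt(361) = 19
θ = arctan(b/a) = arctan(16.4545/-9.5) (quadrant-adjusted) = 120°
z = 19(cos 120° + i sin 120°)


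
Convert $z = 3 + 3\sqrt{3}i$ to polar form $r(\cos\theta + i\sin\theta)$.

r = |z| = sqrt(a^2 + b^2) = sqrt((3)^2 + (3*sqrt(3))^2) = sqrt(9 + 27) = sqrt(36) = 6
θ = arctan(b/a) = arctan(5.1962/3) (quadrant-adjusted) = 60°
z = 6(cos 60° + i sin 60°)


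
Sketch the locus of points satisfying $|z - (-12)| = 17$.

|z - z0| = r describes a circle centered at z0 with radius r
Here z0 = -12 and r = 17
Locus: Circle centered at (-12, 0) with radius 17


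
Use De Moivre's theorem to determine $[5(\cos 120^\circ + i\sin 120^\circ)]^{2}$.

By De Moivre: z^n = r^n(cos(nθ) + i sin(nθ))
= 5^2(cos(2*120°) + i sin(2*120°))
= 25(cos 240° + i sin 240°)
= -25/2 - (25*sqrt(3)/2)i


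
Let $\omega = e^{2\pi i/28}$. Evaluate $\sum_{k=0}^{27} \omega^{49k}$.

Let ζ = ω^49 = e^(2πi·49/28). Since 28 ∤ 49, ζ ≠ 1.
Sum = Σ_{k=0}^{27} ζ^k = (ζ^28 - 1)/(ζ - 1) = (ω^{49·28} - 1)/(ζ - 1) = (1 - 1)/(ζ - 1) = 0


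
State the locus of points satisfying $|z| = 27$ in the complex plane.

|z| = 27 means sqrt(x^2 + y^2) = 27
This is a circle of radius 27 centered at the origin


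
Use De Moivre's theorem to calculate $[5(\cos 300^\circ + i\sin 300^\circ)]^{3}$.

By De Moivre: z^n = r^n(cos(nθ) + i sin(nθ))
= 5^3(cos(3*300°) + i sin(3*300°))
= 125(cos 180° + i sin 180°)
= -125


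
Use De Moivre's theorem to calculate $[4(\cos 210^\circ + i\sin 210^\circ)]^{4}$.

By De Moivre: z^n = r^n(cos(nθ) + i sin(nθ))
= 4^4(cos(4*210°) + i sin(4*210°))
= 256(cos 120° + i sin 120°)
= -128 + 128*sqrt(3)i


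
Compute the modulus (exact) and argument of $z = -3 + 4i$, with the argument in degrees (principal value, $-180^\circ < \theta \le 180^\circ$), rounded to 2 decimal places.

|z| = sqrt((-3)^2 + 4^2) = 5
arg(z) = arctan(b/a) = arctan(4/-3) (quadrant-adjusted) = 126.87°


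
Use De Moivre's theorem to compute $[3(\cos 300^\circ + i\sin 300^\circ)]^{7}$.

By De Moivre: z^n = r^n(cos(nθ) + i sin(nθ))
= 3^7(cos(7*300°) + i sin(7*300°))
= 2187(cos 300° + i sin 300°)
= 2187/2 - (2187*sqrt(3)/2)i


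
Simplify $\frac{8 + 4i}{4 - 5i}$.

Multiply numerator and denominator by conjugate (4 + 5i):
= (8 + 4i)(4 + 5i) / (4^2 + (-5)^2)
= (12 + 56i) / 41
= 12/41 + (56/41)i


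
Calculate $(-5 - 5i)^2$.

(a + bi)^2 = a^2 - b^2 + 2abi
= (-5)^2 - (-5)^2 + 2*(-5)*(-5)i
= 50i


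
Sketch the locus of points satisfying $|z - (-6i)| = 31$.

|z - z0| = r describes a circle centered at z0 with radius r
Here z0 = -6i and r = 31
Locus: Circle centered at (0, -6) with radius 31


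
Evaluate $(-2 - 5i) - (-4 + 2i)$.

(-2 - (-4)) + (-5 - 2)i = 2 - 7i


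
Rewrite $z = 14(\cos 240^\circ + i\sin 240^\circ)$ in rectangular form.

a = r cos θ = 14 * -1/2 = -7
b = r sin θ = 14 * -sqrt(3)/2 = -7*sqrt(3)
z = -7 - 7*sqrt(3)i


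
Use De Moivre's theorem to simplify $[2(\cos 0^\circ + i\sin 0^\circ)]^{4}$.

By De Moivre: z^n = r^n(cos(nθ) + i sin(nθ))
= 2^4(cos(4*0°) + i sin(4*0°))
= 16(cos 0° + i sin 0°)
= 16


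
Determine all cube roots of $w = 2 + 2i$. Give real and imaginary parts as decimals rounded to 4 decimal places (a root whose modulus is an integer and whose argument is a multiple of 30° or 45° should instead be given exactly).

|w| = sqrt(8) ≈ 2.828427, arg(w) = 45°
Root modulus = sqrt(8)^(1/3) ≈ 1.414214
Root arguments: θ_k = (45° + 360°k)/3 for k = 0, 1, ..., 2
Compute each root as (root modulus)(cos θ_k + i sin θ_k) using full-precision intermediates, then round to 4 decimal places.
Roots: 1.3660 + 0.3660i, -1.0000 + 1.0000i, -0.3660 - 1.3660i


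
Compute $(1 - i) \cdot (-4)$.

(a1*a2 - b1*b2) + (a1*b2 + b1*a2)i
= (-4 - 0) + (0 + 4)i
= -4 + 4i


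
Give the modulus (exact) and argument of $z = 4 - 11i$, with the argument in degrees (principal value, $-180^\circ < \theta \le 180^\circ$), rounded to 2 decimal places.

|z| = sqrt(4^2 + (-11)^2) = sqrt(137)
arg(z) = arctan(b/a) = arctan(-11/4) (quadrant-adjusted) = -70.02°


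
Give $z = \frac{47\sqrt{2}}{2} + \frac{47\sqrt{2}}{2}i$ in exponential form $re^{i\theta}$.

r = |z| = sqrt((47*sqrt(2)/2)^2 + (47*sqrt(2)/2)^2) = sqrt(2209/2 + 2209/2) = sqrt(2209) = 47
θ = arctan(b/a) = arctan(33.234/33.234) (quadrant-adjusted) = 45° = π/4
z = 47e^(i*π/4)


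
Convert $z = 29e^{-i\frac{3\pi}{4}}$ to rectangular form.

a = r cos θ = 29 * -sqrt(2)/2 = -29*sqrt(2)/2
b = r sin θ = 29 * -sqrt(2)/2 = -29*sqrt(2)/2
z = -29*sqrt(2)/2 - (29*sqrt(2)/2)i


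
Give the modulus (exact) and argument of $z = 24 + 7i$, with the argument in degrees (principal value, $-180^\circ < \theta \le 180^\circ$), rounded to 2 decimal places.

|z| = sqrt(24^2 + 7^2) = 25
arg(z) = arctan(b/a) = arctan(7/24) (quadrant-adjusted) = 16.26°


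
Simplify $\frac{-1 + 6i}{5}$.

Divisor is real, so divide each part by 5:
= -1/5 + (6/5)i


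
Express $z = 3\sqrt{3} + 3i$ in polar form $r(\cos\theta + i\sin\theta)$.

r = |z| = sqrt(a^2 + b^2) = sqrt((3*sqrt(3))^2 + (3)^2) = sqrt(27 + 9) = sqrt(36) = 6
θ = arctan(b/a) = arctan(3/5.1962) (quadrant-adjusted) = 30°
z = 6(cos 30° + i sin 30°)


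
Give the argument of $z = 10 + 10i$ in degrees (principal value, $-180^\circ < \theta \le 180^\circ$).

θ = arctan(b/a) = arctan(10/10) (quadrant-adjusted) = 45°


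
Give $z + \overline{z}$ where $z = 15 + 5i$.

z + conjugate(z) = (a + bi) + (a - bi) = 2a
= 2 * 15 = 30


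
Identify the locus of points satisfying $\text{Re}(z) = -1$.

Re(z) = x where z = x + yi; the equation x = -1 is satisfied by all points with that x-coordinate
Locus: Vertical line x = -1


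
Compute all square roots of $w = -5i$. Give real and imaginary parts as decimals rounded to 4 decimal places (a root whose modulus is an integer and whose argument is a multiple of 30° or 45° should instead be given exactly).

|w| = 5, arg(w) = 270°
Root modulus = 5^(1/2) ≈ 2.236068
Root arguments: θ_k = (270° + 360°k)/2 for k = 0, 1, ..., 1
Compute each root as (root modulus)(cos θ_k + i sin θ_k) using full-precision intermediates, then round to 4 decimal places.
Roots: -1.5811 + 1.5811i, 1.5811 - 1.5811i


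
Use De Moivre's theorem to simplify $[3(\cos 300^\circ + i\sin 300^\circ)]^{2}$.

By De Moivre: z^n = r^n(cos(nθ) + i sin(nθ))
= 3^2(cos(2*300°) + i sin(2*300°))
= 9(cos 240° + i sin 240°)
= -9/2 - (9*sqrt(3)/2)i


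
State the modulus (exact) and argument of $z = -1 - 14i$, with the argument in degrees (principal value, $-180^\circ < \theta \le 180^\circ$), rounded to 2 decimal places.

|z| = sqrt((-1)^2 + (-14)^2) = sqrt(197)
arg(z) = arctan(b/a) = arctan(-14/-1) (quadrant-adjusted) = -94.09°


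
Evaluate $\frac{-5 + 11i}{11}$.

Divisor is real, so divide each part by 11:
= -5/11 + i


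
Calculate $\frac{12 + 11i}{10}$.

Divisor is real, so divide each part by 10:
= 6/5 + (11/10)i


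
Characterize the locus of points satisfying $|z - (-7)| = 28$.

|z - z0| = r describes a circle centered at z0 with radius r
Here z0 = -7 and r = 28
Locus: Circle centered at (-7, 0) with radius 28


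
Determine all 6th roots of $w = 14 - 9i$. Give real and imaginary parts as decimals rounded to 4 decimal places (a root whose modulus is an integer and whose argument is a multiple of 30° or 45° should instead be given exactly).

|w| = sqrt(277) ≈ 16.643317, arg(w) ≈ 327.264774°
Root modulus = sqrt(277)^(1/6) ≈ 1.597865
Root arguments: θ_k = (arg(w) + 360°k)/6 for k = 0, 1, ..., 5
Compute each root as (root modulus)(cos θ_k + i sin θ_k) using full-precision intermediates, then round to 4 decimal places.
Roots: 0.9269 + 1.3016i, -0.6637 + 1.4535i, -1.5906 + 0.1519i, -0.9269 - 1.3016i, 0.6637 - 1.4535i, 1.5906 - 0.1519i


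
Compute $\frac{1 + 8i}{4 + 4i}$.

Multiply numerator and denominator by conjugate (4 - 4i):
= (1 + 8i)(4 - 4i) / (4^2 + 4^2)
= (36 + 28i) / 32
Divide through by 4: (9 + 7i) / 8
= 9/8 + (7/8)i


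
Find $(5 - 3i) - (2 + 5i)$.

(5 - 2) + (-3 - 5)i = 3 - 8i


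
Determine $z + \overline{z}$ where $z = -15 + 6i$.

z + conjugate(z) = (a + bi) + (a - bi) = 2a
= 2 * (-15) = -30


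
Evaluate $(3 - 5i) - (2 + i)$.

(3 - 2) + (-5 - 1)i = 1 - 6i


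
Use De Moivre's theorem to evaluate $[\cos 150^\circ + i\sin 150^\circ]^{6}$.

By De Moivre: z^n = r^n(cos(nθ) + i sin(nθ))
= 1^6(cos(6*150°) + i sin(6*150°))
= 1(cos 180° + i sin 180°)
= -1


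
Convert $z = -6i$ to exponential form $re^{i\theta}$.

r = |z| = sqrt((0)^2 + (-6)^2) = sqrt(0 + 36) = sqrt(36) = 6
a = 0 and b < 0, so z lies on the negative imaginary axis: θ = -90° = -π/2
z = 6e^(-i*π/2)


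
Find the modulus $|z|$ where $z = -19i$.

|z| = sqrt(a^2 + b^2) = sqrt(0^2 + (-19)^2) = sqrt(361) = 19


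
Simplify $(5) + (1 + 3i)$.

(5 + 1) + (0 + 3)i = 6 + 3i


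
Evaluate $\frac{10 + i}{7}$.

Divisor is real, so divide each part by 7:
= 10/7 + (1/7)i


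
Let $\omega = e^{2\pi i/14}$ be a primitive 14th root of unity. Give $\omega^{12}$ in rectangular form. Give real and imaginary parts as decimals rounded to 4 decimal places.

ω^12 = e^(2πi·12/14) = e^(i·12π/7)
= cos(12π/7) + i sin(12π/7)
= 0.6235 - 0.7818i


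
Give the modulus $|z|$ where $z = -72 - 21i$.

|z| = sqrt(a^2 + b^2) = sqrt((-72)^2 + (-21)^2) = sqrt(5625) = 75


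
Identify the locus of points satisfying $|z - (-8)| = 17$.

|z - z0| = r describes a circle centered at z0 with radius r
Here z0 = -8 and r = 17
Locus: Circle centered at (-8, 0) with radius 17


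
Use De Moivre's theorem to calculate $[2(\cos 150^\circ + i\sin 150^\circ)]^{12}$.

By De Moivre: z^n = r^n(cos(nθ) + i sin(nθ))
= 2^12(cos(12*150°) + i sin(12*150°))
= 4096(cos 0° + i sin 0°)
= 4096


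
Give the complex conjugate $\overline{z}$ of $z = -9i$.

If z = a + bi, then conjugate(z) = a - bi
conjugate(-9i) = 9i


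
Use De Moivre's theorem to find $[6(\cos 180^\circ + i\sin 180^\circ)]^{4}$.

By De Moivre: z^n = r^n(cos(nθ) + i sin(nθ))
= 6^4(cos(4*180°) + i sin(4*180°))
= 1296(cos 0° + i sin 0°)
= 1296


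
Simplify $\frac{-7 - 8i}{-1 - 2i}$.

Multiply numerator and denominator by conjugate (-1 + 2i):
= (-7 - 8i)(-1 + 2i) / ((-1)^2 + (-2)^2)
= (23 - 6i) / 5
= 23/5 - (6/5)i


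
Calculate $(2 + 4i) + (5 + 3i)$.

(2 + 5) + (4 + 3)i = 7 + 7i


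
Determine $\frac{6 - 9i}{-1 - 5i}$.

Multiply numerator and denominator by conjugate (-1 + 5i):
= (6 - 9i)(-1 + 5i) / ((-1)^2 + (-5)^2)
= (39 + 39i) / 26
Divide through by 13: (3 + 3i) / 2
= 3/2 + (3/2)i


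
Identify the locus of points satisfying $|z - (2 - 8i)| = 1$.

|z - z0| = r describes a circle centered at z0 with radius r
Here z0 = 2 - 8i and r = 1
Locus: Circle centered at (2, -8) with radius 1


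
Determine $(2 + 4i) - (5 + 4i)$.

(2 - 5) + (4 - 4)i = -3


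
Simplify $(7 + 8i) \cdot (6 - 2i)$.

(a1*a2 - b1*b2) + (a1*b2 + b1*a2)i
= (42 - (-16)) + (-14 + 48)i
= 58 + 34i


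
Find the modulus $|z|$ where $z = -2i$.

|z| = sqrt(a^2 + b^2) = sqrt(0^2 + (-2)^2) = sqrt(4) = 2


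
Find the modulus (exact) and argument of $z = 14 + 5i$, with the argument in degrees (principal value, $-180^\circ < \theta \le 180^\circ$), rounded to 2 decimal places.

|z| = sqrt(14^2 + 5^2) = sqrt(221)
arg(z) = arctan(b/a) = arctan(5/14) (quadrant-adjusted) = 19.65°


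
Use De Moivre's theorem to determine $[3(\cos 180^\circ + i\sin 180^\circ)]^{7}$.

By De Moivre: z^n = r^n(cos(nθ) + i sin(nθ))
= 3^7(cos(7*180°) + i sin(7*180°))
= 2187(cos 180° + i sin 180°)
= -2187


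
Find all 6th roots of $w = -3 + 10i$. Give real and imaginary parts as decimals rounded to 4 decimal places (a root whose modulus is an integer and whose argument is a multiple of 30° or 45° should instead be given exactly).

|w| = sqrt(109) ≈ 10.440307, arg(w) ≈ 106.699244°
Root modulus = sqrt(109)^(1/6) ≈ 1.478378
Root arguments: θ_k = (arg(w) + 360°k)/6 for k = 0, 1, ..., 5
Compute each root as (root modulus)(cos θ_k + i sin θ_k) using full-precision intermediates, then round to 4 decimal places.
Roots: 1.4077 + 0.4515i, 0.3128 + 1.4449i, -1.0949 + 0.9934i, -1.4077 - 0.4515i, -0.3128 - 1.4449i, 1.0949 - 0.9934i


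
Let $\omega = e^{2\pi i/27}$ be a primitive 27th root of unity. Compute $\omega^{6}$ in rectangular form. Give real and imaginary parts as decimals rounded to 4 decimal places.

ω^6 = e^(2πi·6/27) = e^(i·4π/9)
= cos(4π/9) + i sin(4π/9)
= 0.1736 + 0.9848i


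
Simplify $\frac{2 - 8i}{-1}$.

Divisor is real, so divide each part by -1:
= -2 + 8i


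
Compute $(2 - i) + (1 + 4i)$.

(2 + 1) + (-1 + 4)i = 3 + 3i


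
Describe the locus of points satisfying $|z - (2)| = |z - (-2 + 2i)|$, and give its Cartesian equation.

|z - z1| = |z - z2| means z is equidistant from z1 and z2,
i.e. the perpendicular bisector of the segment from (2, 0) to (-2, 2) (midpoint (0, 1)).
With z = x + yi, square both sides:
(x - 2)^2 + (y - 0)^2 = (x - (-2))^2 + (y - 2)^2
The x^2 and y^2 terms cancel: -8x + 4y = 8 - 4 = 4
Simplify: 2x - y = -1
Locus: Perpendicular bisector of the segment from (2, 0) to (-2, 2): the line 2x - y = -1


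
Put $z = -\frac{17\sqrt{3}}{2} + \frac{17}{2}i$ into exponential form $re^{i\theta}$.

r = |z| = sqrt((-17*sqrt(3)/2)^2 + (17/2)^2) = sqrt(867/4 + 289/4) = sqrt(289) = 17
θ = arctan(b/a) = arctan(8.5/-14.7224) (quadrant-adjusted) = 150° = 5π/6
z = 17e^(i*5π/6)


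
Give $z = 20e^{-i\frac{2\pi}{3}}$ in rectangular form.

a = r cos θ = 20 * -1/2 = -10
b = r sin θ = 20 * -sqrt(3)/2 = -10*sqrt(3)
z = -10 - 10*sqrt(3)i


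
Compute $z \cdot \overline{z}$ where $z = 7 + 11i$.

z * conjugate(z) = |z|^2 = a^2 + b^2
= 7^2 + 11^2 = 170


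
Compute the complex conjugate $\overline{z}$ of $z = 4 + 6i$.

If z = a + bi, then conjugate(z) = a - bi
conjugate(4 + 6i) = 4 - 6i


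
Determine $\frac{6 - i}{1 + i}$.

Multiply numerator and denominator by conjugate (1 - i):
= (6 - i)(1 - i) / (1^2 + 1^2)
= (5 - 7i) / 2
= 5/2 - (7/2)i


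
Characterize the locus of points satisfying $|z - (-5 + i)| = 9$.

|z - z0| = r describes a circle centered at z0 with radius r
Here z0 = -5 + i and r = 9
Locus: Circle centered at (-5, 1) with radius 9


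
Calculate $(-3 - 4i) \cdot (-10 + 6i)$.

(a1*a2 - b1*b2) + (a1*b2 + b1*a2)i
= (30 - (-24)) + (-18 + 40)i
= 54 + 22i


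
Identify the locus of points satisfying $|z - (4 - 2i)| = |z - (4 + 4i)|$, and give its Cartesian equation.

|z - z1| = |z - z2| means z is equidistant from z1 and z2,
i.e. the perpendicular bisector of the segment from (4, -2) to (4, 4) (midpoint (4, 1)).
With z = x + yi, square both sides:
(x - 4)^2 + (y - (-2))^2 = (x - 4)^2 + (y - 4)^2
The x^2 and y^2 terms cancel: 0x + 12y = 32 - 20 = 12
Simplify: y = 1
Locus: Perpendicular bisector of the segment from (4, -2) to (4, 4): the line y = 1


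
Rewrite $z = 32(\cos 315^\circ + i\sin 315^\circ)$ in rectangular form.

a = r cos θ = 32 * sqrt(2)/2 = 16*sqrt(2)
b = r sin θ = 32 * -sqrt(2)/2 = -16*sqrt(2)
z = 16*sqrt(2) - 16*sqrt(2)i


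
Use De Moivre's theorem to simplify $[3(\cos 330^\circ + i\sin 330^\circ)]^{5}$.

By De Moivre: z^n = r^n(cos(nθ) + i sin(nθ))
= 3^5(cos(5*330°) + i sin(5*330°))
= 243(cos 210° + i sin 210°)
= -243*sqrt(3)/2 - (243/2)i


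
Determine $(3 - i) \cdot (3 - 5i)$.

(a1*a2 - b1*b2) + (a1*b2 + b1*a2)i
= (9 - 5) + (-15 + (-3))i
= 4 - 18i


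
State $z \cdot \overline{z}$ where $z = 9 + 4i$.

z * conjugate(z) = |z|^2 = a^2 + b^2
= 9^2 + 4^2 = 97


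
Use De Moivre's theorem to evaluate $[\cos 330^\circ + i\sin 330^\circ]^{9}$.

By De Moivre: z^n = r^n(cos(nθ) + i sin(nθ))
= 1^9(cos(9*330°) + i sin(9*330°))
= 1(cos 90° + i sin 90°)
= i


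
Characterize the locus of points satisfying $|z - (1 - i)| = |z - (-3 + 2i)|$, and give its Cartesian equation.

|z - z1| = |z - z2| means z is equidistant from z1 and z2,
i.e. the perpendicular bisector of the segment from (1, -1) to (-3, 2) (midpoint (-1, 1/2)).
With z = x + yi, square both sides:
(x - 1)^2 + (y - (-1))^2 = (x - (-3))^2 + (y - 2)^2
The x^2 and y^2 terms cancel: -8x + 6y = 13 - 2 = 11
Simplify: 8x - 6y = -11
Locus: Perpendicular bisector of the segment from (1, -1) to (-3, 2): the line 8x - 6y = -11


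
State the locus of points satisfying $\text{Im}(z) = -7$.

Im(z) = y where z = x + yi; the equation y = -7 is satisfied by all points with that y-coordinate
Locus: Horizontal line y = -7


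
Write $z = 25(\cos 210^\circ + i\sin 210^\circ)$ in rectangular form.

a = r cos θ = 25 * -sqrt(3)/2 = -25*sqrt(3)/2
b = r sin θ = 25 * -1/2 = -25/2
z = -25*sqrt(3)/2 - (25/2)i


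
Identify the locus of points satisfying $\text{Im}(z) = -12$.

Im(z) = y where z = x + yi; the equation y = -12 is satisfied by all points with that y-coordinate
Locus: Horizontal line y = -12


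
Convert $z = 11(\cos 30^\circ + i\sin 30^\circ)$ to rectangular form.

a = r cos θ = 11 * sqrt(3)/2 = 11*sqrt(3)/2
b = r sin θ = 11 * 1/2 = 11/2
z = 11*sqrt(3)/2 + (11/2)i


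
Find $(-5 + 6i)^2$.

(a + bi)^2 = a^2 - b^2 + 2abi
= (-5)^2 - 6^2 + 2*(-5)*6i
= -11 - 60i


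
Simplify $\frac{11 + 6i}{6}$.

Divisor is real, so divide each part by 6:
= 11/6 + i


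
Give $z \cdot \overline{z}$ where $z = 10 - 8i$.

z * conjugate(z) = |z|^2 = a^2 + b^2
= 10^2 + (-8)^2 = 164


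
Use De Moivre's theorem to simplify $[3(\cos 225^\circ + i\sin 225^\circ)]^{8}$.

By De Moivre: z^n = r^n(cos(nθ) + i sin(nθ))
= 3^8(cos(8*225°) + i sin(8*225°))
= 6561(cos 0° + i sin 0°)
= 6561


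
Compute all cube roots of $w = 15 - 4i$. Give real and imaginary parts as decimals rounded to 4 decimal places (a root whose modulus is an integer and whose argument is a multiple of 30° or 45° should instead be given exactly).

|w| = sqrt(241) ≈ 15.524175, arg(w) ≈ 345.068583°
Root modulus = sqrt(241)^(1/3) ≈ 2.494611
Root arguments: θ_k = (arg(w) + 360°k)/3 for k = 0, 1, ..., 2
Compute each root as (root modulus)(cos θ_k + i sin θ_k) using full-precision intermediates, then round to 4 decimal places.
Roots: -1.0552 + 2.2605i, -1.4300 - 2.0440i, 2.4852 - 0.2164i


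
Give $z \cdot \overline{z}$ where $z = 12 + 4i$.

z * conjugate(z) = |z|^2 = a^2 + b^2
= 12^2 + 4^2 = 160


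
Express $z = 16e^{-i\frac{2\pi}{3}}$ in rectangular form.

a = r cos θ = 16 * -1/2 = -8
b = r sin θ = 16 * -sqrt(3)/2 = -8*sqrt(3)
z = -8 - 8*sqrt(3)i


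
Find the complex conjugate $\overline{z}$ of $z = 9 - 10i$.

If z = a + bi, then conjugate(z) = a - bi
conjugate(9 - 10i) = 9 + 10i


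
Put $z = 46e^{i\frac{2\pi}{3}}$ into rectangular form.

a = r cos θ = 46 * -1/2 = -23
b = r sin θ = 46 * sqrt(3)/2 = 23*sqrt(3)
z = -23 + 23*sqrt(3)i


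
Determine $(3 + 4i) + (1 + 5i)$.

(3 + 1) + (4 + 5)i = 4 + 9i


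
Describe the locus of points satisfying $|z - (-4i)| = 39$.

|z - z0| = r describes a circle centered at z0 with radius r
Here z0 = -4i and r = 39
Locus: Circle centered at (0, -4) with radius 39


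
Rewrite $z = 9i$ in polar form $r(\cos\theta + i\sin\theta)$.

r = |z| = sqrt(a^2 + b^2) = sqrt((0)^2 + (9)^2) = sqrt(0 + 81) = sqrt(81) = 9
a = 0 and b > 0, so z lies on the positive imaginary axis: θ = 90°
z = 9(cos 90° + i sin 90°)


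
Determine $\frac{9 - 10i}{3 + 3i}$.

Multiply numerator and denominator by conjugate (3 - 3i):
= (9 - 10i)(3 - 3i) / (3^2 + 3^2)
= (-3 - 57i) / 18
Divide through by 3: (-1 - 19i) / 6
= -1/6 - (19/6)i


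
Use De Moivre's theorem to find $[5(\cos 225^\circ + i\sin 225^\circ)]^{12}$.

By De Moivre: z^n = r^n(cos(nθ) + i sin(nθ))
= 5^12(cos(12*225°) + i sin(12*225°))
= 244140625(cos 180° + i sin 180°)
= -244140625


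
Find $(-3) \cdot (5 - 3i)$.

(a1*a2 - b1*b2) + (a1*b2 + b1*a2)i
= (-15 - 0) + (9 + 0)i
= -15 + 9i


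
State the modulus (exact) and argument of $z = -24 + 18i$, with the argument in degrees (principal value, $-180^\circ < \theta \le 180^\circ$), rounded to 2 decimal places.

|z| = sqrt((-24)^2 + 18^2) = 30
arg(z) = arctan(b/a) = arctan(18/-24) (quadrant-adjusted) = 143.13°


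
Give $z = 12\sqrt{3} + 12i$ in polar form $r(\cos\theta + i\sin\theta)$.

r = |z| = sqrt(a^2 + b^2) = sqrt((12*sqrt(3))^2 + (12)^2) = sqrt(432 + 144) = sqrt(576) = 24
θ = arctan(b/a) = arctan(12/20.7846) (quadrant-adjusted) = 30°
z = 24(cos 30° + i sin 30°)


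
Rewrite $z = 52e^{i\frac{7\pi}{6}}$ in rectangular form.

a = r cos θ = 52 * -sqrt(3)/2 = -26*sqrt(3)
b = r sin θ = 52 * -1/2 = -26
z = -26*sqrt(3) - 26i


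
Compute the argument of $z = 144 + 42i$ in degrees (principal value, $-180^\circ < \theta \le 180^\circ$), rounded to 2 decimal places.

θ = arctan(b/a) = arctan(42/144) (quadrant-adjusted) = 16.26°


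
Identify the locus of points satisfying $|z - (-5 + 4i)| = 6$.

|z - z0| = r describes a circle centered at z0 with radius r
Here z0 = -5 + 4i and r = 6
Locus: Circle centered at (-5, 4) with radius 6


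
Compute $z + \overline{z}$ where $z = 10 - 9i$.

z + conjugate(z) = (a + bi) + (a - bi) = 2a
= 2 * 10 = 20


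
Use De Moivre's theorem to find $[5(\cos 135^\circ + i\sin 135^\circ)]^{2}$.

By De Moivre: z^n = r^n(cos(nθ) + i sin(nθ))
= 5^2(cos(2*135°) + i sin(2*135°))
= 25(cos 270° + i sin 270°)
= -25i


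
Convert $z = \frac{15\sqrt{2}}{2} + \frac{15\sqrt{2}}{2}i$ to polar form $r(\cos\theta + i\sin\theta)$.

r = |z| = sqrt(a^2 + b^2) = sqrt((15*sqrt(2)/2)^2 + (15*sqrt(2)/2)^2) = sqrt(225/2 + 225/2) = sqrt(225) = 15
θ = arctan(b/a) = arctan(10.6066/10.6066) (quadrant-adjusted) = 45°
z = 15(cos 45° + i sin 45°)


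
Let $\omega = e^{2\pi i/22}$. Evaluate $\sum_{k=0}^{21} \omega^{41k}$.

Let ζ = ω^41 = e^(2πi·41/22). Since 22 ∤ 41, ζ ≠ 1.
Sum = Σ_{k=0}^{21} ζ^k = (ζ^22 - 1)/(ζ - 1) = (ω^{41·22} - 1)/(ζ - 1) = (1 - 1)/(ζ - 1) = 0


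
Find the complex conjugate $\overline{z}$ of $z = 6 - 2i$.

If z = a + bi, then conjugate(z) = a - bi
conjugate(6 - 2i) = 6 + 2i


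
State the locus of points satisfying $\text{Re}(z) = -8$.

Re(z) = x where z = x + yi; the equation x = -8 is satisfied by all points with that x-coordinate
Locus: Vertical line x = -8


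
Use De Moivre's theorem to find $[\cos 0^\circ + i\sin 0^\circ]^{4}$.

By De Moivre: z^n = r^n(cos(nθ) + i sin(nθ))
= 1^4(cos(4*0°) + i sin(4*0°))
= 1(cos 0° + i sin 0°)
= 1


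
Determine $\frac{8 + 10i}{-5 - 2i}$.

Multiply numerator and denominator by conjugate (-5 + 2i):
= (8 + 10i)(-5 + 2i) / ((-5)^2 + (-2)^2)
= (-60 - 34i) / 29
= -60/29 - (34/29)i


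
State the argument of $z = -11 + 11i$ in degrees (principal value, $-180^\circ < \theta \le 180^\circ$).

θ = arctan(b/a) = arctan(11/-11) (quadrant-adjusted) = 135°


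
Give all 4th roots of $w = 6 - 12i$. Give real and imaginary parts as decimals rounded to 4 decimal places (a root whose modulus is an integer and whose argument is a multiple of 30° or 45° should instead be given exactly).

|w| = sqrt(180) ≈ 13.416408, arg(w) ≈ 296.565051°
Root modulus = sqrt(180)^(1/4) ≈ 1.913855
Root arguments: θ_k = (arg(w) + 360°k)/4 for k = 0, 1, ..., 3
Compute each root as (root modulus)(cos θ_k + i sin θ_k) using full-precision intermediates, then round to 4 decimal places.
Roots: 0.5230 + 1.8410i, -1.8410 + 0.5230i, -0.5230 - 1.8410i, 1.8410 - 0.5230i


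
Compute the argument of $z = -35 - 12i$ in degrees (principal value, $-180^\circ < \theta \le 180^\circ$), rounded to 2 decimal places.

θ = arctan(b/a) = arctan(-12/-35) (quadrant-adjusted) = -161.08°
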